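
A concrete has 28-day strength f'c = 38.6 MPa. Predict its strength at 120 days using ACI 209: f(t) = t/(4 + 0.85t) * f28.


f(120) = 120 / (4 + 0.85 * 120) * 38.6
= 120 / 106.0 * 38.6
= 43.7 MPa

43.7


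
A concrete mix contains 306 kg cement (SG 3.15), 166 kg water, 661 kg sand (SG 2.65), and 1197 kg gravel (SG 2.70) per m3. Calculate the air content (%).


Vol cement = 306 / (3.15 * 1000) = 0.097143 m3
Vol water = 166 / 1000 = 0.166 m3
Vol sand = 661 / (2.65 * 1000) = 0.249434 m3
Vol gravel = 1197 / (2.70 * 1000) = 0.443333 m3
Total solid + water volume = 0.95591 m3
Air = (1 - 0.95591) * 100 = 4.41%

4.41


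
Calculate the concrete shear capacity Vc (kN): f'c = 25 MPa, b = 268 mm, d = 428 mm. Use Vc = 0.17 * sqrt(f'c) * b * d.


Vc = 0.17 * sqrt(25) * 268 * 428 / 1000
= 97.5 kN

97.5


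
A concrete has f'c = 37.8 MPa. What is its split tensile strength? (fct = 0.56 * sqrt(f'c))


fct = 0.56 * sqrt(37.8)
= 0.56 * 6.148
= 3.443 MPa

3.443


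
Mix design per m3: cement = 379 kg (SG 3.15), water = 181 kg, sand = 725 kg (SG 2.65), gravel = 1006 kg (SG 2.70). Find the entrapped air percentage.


Vol cement = 379 / (3.15 * 1000) = 0.120317 m3
Vol water = 181 / 1000 = 0.181 m3
Vol sand = 725 / (2.65 * 1000) = 0.273585 m3
Vol gravel = 1006 / (2.70 * 1000) = 0.372593 m3
Total solid + water volume = 0.947495 m3
Air = (1 - 0.947495) * 100 = 5.25%

5.25


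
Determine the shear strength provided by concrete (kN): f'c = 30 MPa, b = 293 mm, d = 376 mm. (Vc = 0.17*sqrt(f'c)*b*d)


Vc = 0.17 * sqrt(30) * 293 * 376 / 1000
= 102.58 kN

102.58


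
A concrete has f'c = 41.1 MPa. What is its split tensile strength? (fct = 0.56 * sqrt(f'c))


fct = 0.56 * sqrt(41.1)
= 0.56 * 6.411
= 3.59 MPa

3.59


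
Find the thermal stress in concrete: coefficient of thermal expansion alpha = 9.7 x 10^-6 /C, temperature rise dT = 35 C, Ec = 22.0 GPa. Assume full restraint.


sigma = alpha * dT * Ec
= 9.7e-6 * 35 * 22.0 * 1000
= 7.469 MPa

7.469


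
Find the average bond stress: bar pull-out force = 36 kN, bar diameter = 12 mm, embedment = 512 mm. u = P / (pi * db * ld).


u = P / (pi * db * ld)
= 36 * 1000 / (pi * 12 * 512)
= 1.865 MPa

1.865


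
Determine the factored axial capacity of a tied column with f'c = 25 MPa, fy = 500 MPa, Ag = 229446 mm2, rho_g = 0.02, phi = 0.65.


Ast = rho * Ag = 0.02 * 229446 = 4588.92 mm2
phi*Pn = 0.65 * 0.80 * (0.85 * 25 * (229446 - 4588.92) + 500 * 4588.92) / 1000
= 3677.79 kN

3677.79


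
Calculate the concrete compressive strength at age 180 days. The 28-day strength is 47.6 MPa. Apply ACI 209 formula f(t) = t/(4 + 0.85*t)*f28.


f(180) = 180 / (4 + 0.85 * 180) * 47.6
= 180 / 157.0 * 47.6
= 54.57 MPa

54.57


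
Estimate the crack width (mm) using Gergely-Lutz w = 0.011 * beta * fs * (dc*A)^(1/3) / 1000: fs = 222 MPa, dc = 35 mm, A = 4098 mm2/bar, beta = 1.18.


w = 0.011 * beta * fs * (dc * A)^(1/3) / 1000
= 0.011 * 1.18 * 222 * (35 * 4098)^(1/3) / 1000
= 0.151 mm

0.151


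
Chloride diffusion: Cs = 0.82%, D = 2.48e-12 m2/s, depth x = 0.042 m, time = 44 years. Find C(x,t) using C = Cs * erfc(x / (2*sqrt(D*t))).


t_seconds = 44 * 365.25 * 24 * 3600 = 1388534400.0 s
arg = 0.042 / (2 * sqrt(2.48e-12 * 1388534400.0))
= 0.3579
erfc(0.3579) = 0.6128
C = 0.82 * 0.6128 = 0.5025%

0.5025


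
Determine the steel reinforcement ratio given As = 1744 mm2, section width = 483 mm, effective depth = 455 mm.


rho = As / (b * d)
= 1744 / (483 * 455)
= 0.0079

0.0079


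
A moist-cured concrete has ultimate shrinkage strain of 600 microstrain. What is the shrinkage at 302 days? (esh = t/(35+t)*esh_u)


esh(302) = 302 / (35 + 302) * 600
= 302 / 337 * 600
= 537.7 microstrain

537.7


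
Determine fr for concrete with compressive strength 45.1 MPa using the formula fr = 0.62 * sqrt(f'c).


fr = 0.62 * sqrt(45.1)
= 4.164 MPa

4.164


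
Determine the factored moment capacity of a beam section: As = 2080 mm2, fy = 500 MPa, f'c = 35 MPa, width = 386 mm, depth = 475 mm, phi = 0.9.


a = As * fy / (0.85 * f'c * b)
= 2080 * 500 / (0.85 * 35 * 386)
= 90.5647 mm
Mn = As * fy * (d - a/2) / 10^6
= 446.9063 kN-m
phi*Mn = 0.9 * 446.9063 = 402.22 kN-m

402.22


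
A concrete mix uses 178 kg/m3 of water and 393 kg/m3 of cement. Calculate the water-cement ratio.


w/c = water / cement
w/c = 178 / 393 = 0.453

0.453


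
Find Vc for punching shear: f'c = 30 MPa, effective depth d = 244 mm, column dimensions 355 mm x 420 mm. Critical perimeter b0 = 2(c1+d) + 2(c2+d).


b0 = 2*(355 + 244) + 2*(420 + 244) = 2526 mm
Vc = 0.33 * sqrt(30) * 2526 * 244 / 1000
= 1114.03 kN

1114.03


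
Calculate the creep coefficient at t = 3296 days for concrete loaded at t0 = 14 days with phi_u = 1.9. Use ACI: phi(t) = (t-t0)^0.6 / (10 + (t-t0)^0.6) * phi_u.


dt = 3296 - 14 = 3282
phi = 3282^0.6 / (10 + 3282^0.6) * 1.9
= 1.763

1.763


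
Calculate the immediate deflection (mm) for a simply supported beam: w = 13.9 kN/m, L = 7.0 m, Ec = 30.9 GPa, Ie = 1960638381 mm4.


Convert: L = 7.0 m = 7000 mm, Ec = 30.9 GPa = 30900 MPa
delta = 5 * 13.9 * 7000^4 / (384 * 30900 * 1960638381)
= 7.17 mm

7.17


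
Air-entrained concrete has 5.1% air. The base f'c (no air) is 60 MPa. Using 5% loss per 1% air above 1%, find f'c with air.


Strength loss = (5.1 - 1) * 5 = 20.5%
f'c = 60 * (1 - 20.5/100)
= 47.7 MPa

47.7


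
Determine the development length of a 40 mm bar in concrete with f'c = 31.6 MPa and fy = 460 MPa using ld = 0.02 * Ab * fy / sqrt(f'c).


Ab = pi * 40^2 / 4 = 1256.637 mm2
ld = 0.02 * 1256.637 * 460 / sqrt(31.6)
= 2056.6 mm

2056.6


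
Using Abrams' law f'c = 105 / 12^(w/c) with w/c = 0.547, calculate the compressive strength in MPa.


f'c = 105 / 12^0.547
= 105 / 3.893
= 26.97 MPa

26.97


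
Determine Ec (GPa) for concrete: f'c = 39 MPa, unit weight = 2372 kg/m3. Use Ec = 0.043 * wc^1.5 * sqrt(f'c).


Ec = 0.043 * 2372^1.5 * sqrt(39) / 1000
= 31.02 GPa

31.02


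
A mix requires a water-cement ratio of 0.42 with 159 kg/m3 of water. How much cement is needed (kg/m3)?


Cement = water / (w/c)
= 159 / 0.42
= 378.6 kg/m3

378.6


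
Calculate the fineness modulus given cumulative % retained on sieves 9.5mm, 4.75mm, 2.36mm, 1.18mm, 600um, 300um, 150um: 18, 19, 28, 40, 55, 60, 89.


FM = sum(cumulative % retained) / 100
= 309 / 100
= 3.09

3.09


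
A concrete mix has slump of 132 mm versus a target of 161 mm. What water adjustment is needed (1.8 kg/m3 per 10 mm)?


Difference = 161 - 132 = 29 mm
Water adjustment = 29 * 1.8 / 10 = 5.2 kg/m3

5.2


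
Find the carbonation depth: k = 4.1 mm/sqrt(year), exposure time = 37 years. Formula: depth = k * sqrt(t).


depth = k * sqrt(t)
= 4.1 * sqrt(37)
= 24.94 mm

24.94


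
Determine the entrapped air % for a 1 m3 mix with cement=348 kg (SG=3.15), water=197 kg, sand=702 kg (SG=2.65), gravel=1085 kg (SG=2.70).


Vol cement = 348 / (3.15 * 1000) = 0.110476 m3
Vol water = 197 / 1000 = 0.197 m3
Vol sand = 702 / (2.65 * 1000) = 0.264906 m3
Vol gravel = 1085 / (2.70 * 1000) = 0.401852 m3
Total solid + water volume = 0.974234 m3
Air = (1 - 0.974234) * 100 = 2.58%

2.58


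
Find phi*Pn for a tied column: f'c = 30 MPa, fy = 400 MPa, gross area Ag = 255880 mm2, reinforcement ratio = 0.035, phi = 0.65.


Ast = rho * Ag = 0.035 * 255880 = 8955.8 mm2
phi*Pn = 0.65 * 0.80 * (0.85 * 30 * (255880 - 8955.8) + 400 * 8955.8) / 1000
= 5137.02 kN

5137.02


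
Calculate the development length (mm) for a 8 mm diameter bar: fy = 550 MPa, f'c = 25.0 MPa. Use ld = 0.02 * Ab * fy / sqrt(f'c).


Ab = pi * 8^2 / 4 = 50.265 mm2
ld = 0.02 * 50.265 * 550 / sqrt(25.0)
= 110.6 mm

110.6


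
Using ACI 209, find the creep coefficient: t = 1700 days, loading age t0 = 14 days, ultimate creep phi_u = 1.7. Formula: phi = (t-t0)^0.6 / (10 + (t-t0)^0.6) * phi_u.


dt = 1700 - 14 = 1686
phi = 1686^0.6 / (10 + 1686^0.6) * 1.7
= 1.524

1.524


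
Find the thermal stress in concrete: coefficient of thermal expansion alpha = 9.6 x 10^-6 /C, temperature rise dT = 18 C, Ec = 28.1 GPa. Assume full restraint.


sigma = alpha * dT * Ec
= 9.6e-6 * 18 * 28.1 * 1000
= 4.856 MPa

4.856


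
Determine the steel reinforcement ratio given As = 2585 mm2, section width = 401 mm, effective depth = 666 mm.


rho = As / (b * d)
= 2585 / (401 * 666)
= 0.0097

0.0097


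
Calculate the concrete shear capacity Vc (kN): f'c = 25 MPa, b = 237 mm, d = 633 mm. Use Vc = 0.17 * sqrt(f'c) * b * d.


Vc = 0.17 * sqrt(25) * 237 * 633 / 1000
= 127.52 kN

127.52


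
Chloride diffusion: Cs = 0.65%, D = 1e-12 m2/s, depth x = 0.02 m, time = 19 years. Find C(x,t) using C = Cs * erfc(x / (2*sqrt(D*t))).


t_seconds = 19 * 365.25 * 24 * 3600 = 599594400.0 s
arg = 0.02 / (2 * sqrt(1e-12 * 599594400.0))
= 0.4084
erfc(0.4084) = 0.5636
C = 0.65 * 0.5636 = 0.3663%

0.3663


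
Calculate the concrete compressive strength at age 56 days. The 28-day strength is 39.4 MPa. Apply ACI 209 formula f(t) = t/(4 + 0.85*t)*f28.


f(56) = 56 / (4 + 0.85 * 56) * 39.4
= 56 / 51.6 * 39.4
= 42.76 MPa

42.76


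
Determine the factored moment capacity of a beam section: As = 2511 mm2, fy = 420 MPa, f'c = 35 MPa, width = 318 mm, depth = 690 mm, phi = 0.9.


a = As * fy / (0.85 * f'c * b)
= 2511 * 420 / (0.85 * 35 * 318)
= 111.4761 mm
Mn = As * fy * (d - a/2) / 10^6
= 668.9053 kN-m
phi*Mn = 0.9 * 668.9053 = 602.01 kN-m

602.01


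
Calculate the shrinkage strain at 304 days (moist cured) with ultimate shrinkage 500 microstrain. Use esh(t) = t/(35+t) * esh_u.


esh(304) = 304 / (35 + 304) * 500
= 304 / 339 * 500
= 448.4 microstrain

448.4


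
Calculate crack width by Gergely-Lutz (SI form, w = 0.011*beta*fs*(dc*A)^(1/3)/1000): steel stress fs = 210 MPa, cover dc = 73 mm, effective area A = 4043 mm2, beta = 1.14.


w = 0.011 * beta * fs * (dc * A)^(1/3) / 1000
= 0.011 * 1.14 * 210 * (73 * 4043)^(1/3) / 1000
= 0.175 mm

0.175


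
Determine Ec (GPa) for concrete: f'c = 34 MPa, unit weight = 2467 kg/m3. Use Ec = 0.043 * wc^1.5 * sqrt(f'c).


Ec = 0.043 * 2467^1.5 * sqrt(34) / 1000
= 30.72 GPa

30.72


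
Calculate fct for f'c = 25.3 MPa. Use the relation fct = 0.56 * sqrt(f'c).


fct = 0.56 * sqrt(25.3)
= 0.56 * 5.03
= 2.817 MPa

2.817


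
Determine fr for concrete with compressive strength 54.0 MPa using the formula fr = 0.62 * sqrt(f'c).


fr = 0.62 * sqrt(54.0)
= 4.556 MPa

4.556


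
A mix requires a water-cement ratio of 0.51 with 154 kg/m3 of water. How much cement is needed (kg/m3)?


Cement = water / (w/c)
= 154 / 0.51
= 302.0 kg/m3

302.0


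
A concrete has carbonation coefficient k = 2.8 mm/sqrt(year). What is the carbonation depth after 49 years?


depth = k * sqrt(t)
= 2.8 * sqrt(49)
= 19.6 mm

19.6


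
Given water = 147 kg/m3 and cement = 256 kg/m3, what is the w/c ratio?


w/c = water / cement
w/c = 147 / 256 = 0.574

0.574


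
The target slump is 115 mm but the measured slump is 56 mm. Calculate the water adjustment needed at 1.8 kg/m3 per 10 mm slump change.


Difference = 115 - 56 = 59 mm
Water adjustment = 59 * 1.8 / 10 = 10.6 kg/m3

10.6


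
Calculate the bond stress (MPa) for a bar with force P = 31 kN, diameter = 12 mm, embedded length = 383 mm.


u = P / (pi * db * ld)
= 31 * 1000 / (pi * 12 * 383)
= 2.147 MPa

2.147


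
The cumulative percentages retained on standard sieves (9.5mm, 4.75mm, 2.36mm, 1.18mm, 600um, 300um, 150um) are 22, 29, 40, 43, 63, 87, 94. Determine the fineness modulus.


FM = sum(cumulative % retained) / 100
= 378 / 100
= 3.78

3.78


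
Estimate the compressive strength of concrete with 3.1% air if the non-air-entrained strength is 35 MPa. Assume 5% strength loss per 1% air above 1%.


Strength loss = (3.1 - 1) * 5 = 10.5%
f'c = 35 * (1 - 10.5/100)
= 31.32 MPa

31.32


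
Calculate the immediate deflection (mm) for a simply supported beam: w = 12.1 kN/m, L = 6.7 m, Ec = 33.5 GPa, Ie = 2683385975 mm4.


Convert: L = 6.7 m = 6700 mm, Ec = 33.5 GPa = 33500 MPa
delta = 5 * 12.1 * 6700^4 / (384 * 33500 * 2683385975)
= 3.53 mm

3.53


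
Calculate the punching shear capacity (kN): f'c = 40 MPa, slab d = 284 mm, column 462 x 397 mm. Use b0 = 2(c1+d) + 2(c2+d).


b0 = 2*(462 + 284) + 2*(397 + 284) = 2854 mm
Vc = 0.33 * sqrt(40) * 2854 * 284 / 1000
= 1691.67 kN

1691.67


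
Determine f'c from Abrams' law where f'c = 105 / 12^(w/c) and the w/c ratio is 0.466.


f'c = 105 / 12^0.466
= 105 / 3.183
= 32.98 MPa

32.98


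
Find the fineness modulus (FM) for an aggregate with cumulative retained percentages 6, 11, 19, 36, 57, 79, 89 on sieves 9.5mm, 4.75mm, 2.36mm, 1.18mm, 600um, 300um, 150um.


FM = sum(cumulative % retained) / 100
= 297 / 100
= 2.97

2.97


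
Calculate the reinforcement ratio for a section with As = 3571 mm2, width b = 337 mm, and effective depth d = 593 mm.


rho = As / (b * d)
= 3571 / (337 * 593)
= 0.0179

0.0179


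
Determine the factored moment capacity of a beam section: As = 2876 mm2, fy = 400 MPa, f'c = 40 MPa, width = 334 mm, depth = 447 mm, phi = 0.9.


a = As * fy / (0.85 * f'c * b)
= 2876 * 400 / (0.85 * 40 * 334)
= 101.3033 mm
Mn = As * fy * (d - a/2) / 10^6
= 455.9592 kN-m
phi*Mn = 0.9 * 455.9592 = 410.36 kN-m

410.36


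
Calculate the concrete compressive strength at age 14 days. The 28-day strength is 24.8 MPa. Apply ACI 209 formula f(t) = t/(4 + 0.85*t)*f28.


f(14) = 14 / (4 + 0.85 * 14) * 24.8
= 14 / 15.9 * 24.8
= 21.84 MPa

21.84


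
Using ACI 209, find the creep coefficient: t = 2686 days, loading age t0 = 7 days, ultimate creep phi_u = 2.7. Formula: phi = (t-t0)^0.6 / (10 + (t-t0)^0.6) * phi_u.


dt = 2686 - 7 = 2679
phi = 2679^0.6 / (10 + 2679^0.6) * 2.7
= 2.482

2.482


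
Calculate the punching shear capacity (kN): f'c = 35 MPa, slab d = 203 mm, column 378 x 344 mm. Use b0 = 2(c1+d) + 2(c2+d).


b0 = 2*(378 + 203) + 2*(344 + 203) = 2256 mm
Vc = 0.33 * sqrt(35) * 2256 * 203 / 1000
= 894.09 kN

894.09


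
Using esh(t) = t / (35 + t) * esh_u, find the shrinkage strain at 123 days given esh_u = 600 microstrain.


esh(123) = 123 / (35 + 123) * 600
= 123 / 158 * 600
= 467.1 microstrain

467.1


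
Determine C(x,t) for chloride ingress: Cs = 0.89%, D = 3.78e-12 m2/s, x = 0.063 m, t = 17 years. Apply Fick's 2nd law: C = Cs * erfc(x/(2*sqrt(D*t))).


t_seconds = 17 * 365.25 * 24 * 3600 = 536479200.0 s
arg = 0.063 / (2 * sqrt(3.78e-12 * 536479200.0))
= 0.6995
erfc(0.6995) = 0.3225
C = 0.89 * 0.3225 = 0.2871%

0.2871


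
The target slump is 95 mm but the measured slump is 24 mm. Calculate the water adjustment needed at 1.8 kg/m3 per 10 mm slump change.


Difference = 95 - 24 = 71 mm
Water adjustment = 71 * 1.8 / 10 = 12.8 kg/m3

12.8


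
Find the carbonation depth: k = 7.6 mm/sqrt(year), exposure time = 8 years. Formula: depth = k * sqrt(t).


depth = k * sqrt(t)
= 7.6 * sqrt(8)
= 21.5 mm

21.5


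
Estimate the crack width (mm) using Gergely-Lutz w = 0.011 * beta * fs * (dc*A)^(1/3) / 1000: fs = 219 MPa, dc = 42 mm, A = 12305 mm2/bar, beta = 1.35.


w = 0.011 * beta * fs * (dc * A)^(1/3) / 1000
= 0.011 * 1.35 * 219 * (42 * 12305)^(1/3) / 1000
= 0.261 mm

0.261


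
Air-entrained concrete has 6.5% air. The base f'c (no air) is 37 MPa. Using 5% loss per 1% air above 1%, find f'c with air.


Strength loss = (6.5 - 1) * 5 = 27.5%
f'c = 37 * (1 - 27.5/100)
= 26.82 MPa

26.82


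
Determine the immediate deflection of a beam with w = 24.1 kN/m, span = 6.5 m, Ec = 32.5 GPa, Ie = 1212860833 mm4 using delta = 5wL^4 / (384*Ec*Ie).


Convert: L = 6.5 m = 6500 mm, Ec = 32.5 GPa = 32500 MPa
delta = 5 * 24.1 * 6500^4 / (384 * 32500 * 1212860833)
= 14.21 mm

14.21


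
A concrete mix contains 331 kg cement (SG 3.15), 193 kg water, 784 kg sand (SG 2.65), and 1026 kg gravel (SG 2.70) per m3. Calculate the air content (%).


Vol cement = 331 / (3.15 * 1000) = 0.105079 m3
Vol water = 193 / 1000 = 0.193 m3
Vol sand = 784 / (2.65 * 1000) = 0.295849 m3
Vol gravel = 1026 / (2.70 * 1000) = 0.38 m3
Total solid + water volume = 0.973928 m3
Air = (1 - 0.973928) * 100 = 2.61%

2.61


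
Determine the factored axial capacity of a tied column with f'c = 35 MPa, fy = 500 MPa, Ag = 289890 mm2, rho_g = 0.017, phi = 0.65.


Ast = rho * Ag = 0.017 * 289890 = 4928.13 mm2
phi*Pn = 0.65 * 0.80 * (0.85 * 35 * (289890 - 4928.13) + 500 * 4928.13) / 1000
= 5689.67 kN

5689.67


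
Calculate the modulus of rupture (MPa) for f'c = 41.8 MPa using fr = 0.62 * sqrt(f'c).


fr = 0.62 * sqrt(41.8)
= 4.008 MPa

4.008


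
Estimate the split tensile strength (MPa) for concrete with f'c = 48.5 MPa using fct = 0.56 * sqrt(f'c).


fct = 0.56 * sqrt(48.5)
= 0.56 * 6.964
= 3.9 MPa

3.9


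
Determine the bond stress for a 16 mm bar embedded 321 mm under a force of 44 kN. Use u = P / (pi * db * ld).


u = P / (pi * db * ld)
= 44 * 1000 / (pi * 16 * 321)
= 2.727 MPa

2.727


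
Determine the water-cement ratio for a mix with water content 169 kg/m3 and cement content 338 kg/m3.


w/c = water / cement
w/c = 169 / 338 = 0.5

0.5


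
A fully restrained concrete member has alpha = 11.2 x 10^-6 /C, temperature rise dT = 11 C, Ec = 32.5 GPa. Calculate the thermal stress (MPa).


sigma = alpha * dT * Ec
= 11.2e-6 * 11 * 32.5 * 1000
= 4.004 MPa

4.004


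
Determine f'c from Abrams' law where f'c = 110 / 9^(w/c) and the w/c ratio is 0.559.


f'c = 110 / 9^0.559
= 110 / 3.415
= 32.21 MPa

32.21


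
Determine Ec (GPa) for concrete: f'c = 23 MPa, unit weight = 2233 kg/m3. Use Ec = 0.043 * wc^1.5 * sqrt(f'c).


Ec = 0.043 * 2233^1.5 * sqrt(23) / 1000
= 21.76 GPa

21.76


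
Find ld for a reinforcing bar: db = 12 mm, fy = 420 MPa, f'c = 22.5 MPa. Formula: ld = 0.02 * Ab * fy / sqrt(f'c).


Ab = pi * 12^2 / 4 = 113.097 mm2
ld = 0.02 * 113.097 * 420 / sqrt(22.5)
= 200.3 mm

200.3


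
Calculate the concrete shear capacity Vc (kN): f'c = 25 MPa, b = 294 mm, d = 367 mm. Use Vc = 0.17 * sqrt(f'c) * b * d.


Vc = 0.17 * sqrt(25) * 294 * 367 / 1000
= 91.71 kN

91.71


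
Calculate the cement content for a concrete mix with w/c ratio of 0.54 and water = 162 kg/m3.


Cement = water / (w/c)
= 162 / 0.54
= 300.0 kg/m3

300.0


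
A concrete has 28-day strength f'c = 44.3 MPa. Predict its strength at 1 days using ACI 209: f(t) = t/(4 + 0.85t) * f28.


f(1) = 1 / (4 + 0.85 * 1) * 44.3
= 1 / 4.85 * 44.3
= 9.13 MPa

9.13


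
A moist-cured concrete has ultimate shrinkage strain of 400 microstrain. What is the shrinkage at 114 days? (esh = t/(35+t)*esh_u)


esh(114) = 114 / (35 + 114) * 400
= 114 / 149 * 400
= 306.0 microstrain

306.0


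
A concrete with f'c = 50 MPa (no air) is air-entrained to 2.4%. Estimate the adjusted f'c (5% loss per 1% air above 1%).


Strength loss = (2.4 - 1) * 5 = 7.0%
f'c = 50 * (1 - 7.0/100)
= 46.5 MPa

46.5


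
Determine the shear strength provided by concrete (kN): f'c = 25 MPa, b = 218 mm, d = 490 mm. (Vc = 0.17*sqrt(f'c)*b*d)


Vc = 0.17 * sqrt(25) * 218 * 490 / 1000
= 90.8 kN

90.8


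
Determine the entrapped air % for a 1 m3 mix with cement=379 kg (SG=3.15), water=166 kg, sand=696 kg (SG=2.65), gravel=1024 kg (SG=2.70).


Vol cement = 379 / (3.15 * 1000) = 0.120317 m3
Vol water = 166 / 1000 = 0.166 m3
Vol sand = 696 / (2.65 * 1000) = 0.262642 m3
Vol gravel = 1024 / (2.70 * 1000) = 0.379259 m3
Total solid + water volume = 0.928218 m3
Air = (1 - 0.928218) * 100 = 7.18%

7.18


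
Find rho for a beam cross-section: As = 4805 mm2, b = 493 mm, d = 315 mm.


rho = As / (b * d)
= 4805 / (493 * 315)
= 0.0309

0.0309


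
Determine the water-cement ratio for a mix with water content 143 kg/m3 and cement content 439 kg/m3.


w/c = water / cement
w/c = 143 / 439 = 0.326

0.326


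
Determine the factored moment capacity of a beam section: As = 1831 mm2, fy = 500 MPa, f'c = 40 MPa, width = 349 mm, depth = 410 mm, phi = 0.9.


a = As * fy / (0.85 * f'c * b)
= 1831 * 500 / (0.85 * 40 * 349)
= 77.1532 mm
Mn = As * fy * (d - a/2) / 10^6
= 340.0381 kN-m
phi*Mn = 0.9 * 340.0381 = 306.03 kN-m

306.03


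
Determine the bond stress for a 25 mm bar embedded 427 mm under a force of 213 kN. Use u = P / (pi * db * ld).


u = P / (pi * db * ld)
= 213 * 1000 / (pi * 25 * 427)
= 6.351 MPa

6.351


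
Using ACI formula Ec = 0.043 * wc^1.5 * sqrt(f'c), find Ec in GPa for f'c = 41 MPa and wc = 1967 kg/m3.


Ec = 0.043 * 1967^1.5 * sqrt(41) / 1000
= 24.02 GPa

24.02


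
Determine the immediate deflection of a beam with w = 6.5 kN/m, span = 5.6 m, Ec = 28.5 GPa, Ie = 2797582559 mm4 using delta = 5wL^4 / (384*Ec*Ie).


Convert: L = 5.6 m = 5600 mm, Ec = 28.5 GPa = 28500 MPa
delta = 5 * 6.5 * 5600^4 / (384 * 28500 * 2797582559)
= 1.04 mm

1.04


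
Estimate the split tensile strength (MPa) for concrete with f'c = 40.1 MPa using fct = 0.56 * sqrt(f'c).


fct = 0.56 * sqrt(40.1)
= 0.56 * 6.332
= 3.546 MPa

3.546


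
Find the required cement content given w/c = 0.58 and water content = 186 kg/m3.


Cement = water / (w/c)
= 186 / 0.58
= 320.7 kg/m3

320.7


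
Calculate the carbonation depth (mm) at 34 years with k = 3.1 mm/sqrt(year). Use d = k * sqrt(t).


depth = k * sqrt(t)
= 3.1 * sqrt(34)
= 18.08 mm

18.08


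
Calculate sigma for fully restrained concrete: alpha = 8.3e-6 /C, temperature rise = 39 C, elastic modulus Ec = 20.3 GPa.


sigma = alpha * dT * Ec
= 8.3e-6 * 39 * 20.3 * 1000
= 6.571 MPa

6.571


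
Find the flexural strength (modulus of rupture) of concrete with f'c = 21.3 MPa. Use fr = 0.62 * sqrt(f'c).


fr = 0.62 * sqrt(21.3)
= 2.861 MPa

2.861


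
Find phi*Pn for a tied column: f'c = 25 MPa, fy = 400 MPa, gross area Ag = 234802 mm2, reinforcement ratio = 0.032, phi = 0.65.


Ast = rho * Ag = 0.032 * 234802 = 7513.664 mm2
phi*Pn = 0.65 * 0.80 * (0.85 * 25 * (234802 - 7513.664) + 400 * 7513.664) / 1000
= 4074.38 kN

4074.38


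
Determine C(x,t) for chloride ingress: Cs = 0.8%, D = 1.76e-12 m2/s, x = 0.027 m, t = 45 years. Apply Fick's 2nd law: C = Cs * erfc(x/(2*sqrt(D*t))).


t_seconds = 45 * 365.25 * 24 * 3600 = 1420092000.0 s
arg = 0.027 / (2 * sqrt(1.76e-12 * 1420092000.0))
= 0.27
erfc(0.27) = 0.7025
C = 0.8 * 0.7025 = 0.562%

0.562


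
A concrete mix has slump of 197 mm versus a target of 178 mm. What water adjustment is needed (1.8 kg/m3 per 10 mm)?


Difference = 178 - 197 = -19 mm
Water adjustment = -19 * 1.8 / 10 = -3.4 kg/m3

-3.4


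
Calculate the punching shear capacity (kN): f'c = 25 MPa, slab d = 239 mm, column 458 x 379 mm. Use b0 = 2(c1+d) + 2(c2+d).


b0 = 2*(458 + 239) + 2*(379 + 239) = 2630 mm
Vc = 0.33 * sqrt(25) * 2630 * 239 / 1000
= 1037.14 kN

1037.14


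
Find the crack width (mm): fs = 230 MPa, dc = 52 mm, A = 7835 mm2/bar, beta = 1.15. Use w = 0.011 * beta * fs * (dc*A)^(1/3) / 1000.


w = 0.011 * beta * fs * (dc * A)^(1/3) / 1000
= 0.011 * 1.15 * 230 * (52 * 7835)^(1/3) / 1000
= 0.216 mm

0.216


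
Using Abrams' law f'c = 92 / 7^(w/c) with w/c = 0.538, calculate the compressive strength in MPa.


f'c = 92 / 7^0.538
= 92 / 2.849
= 32.29 MPa

32.29


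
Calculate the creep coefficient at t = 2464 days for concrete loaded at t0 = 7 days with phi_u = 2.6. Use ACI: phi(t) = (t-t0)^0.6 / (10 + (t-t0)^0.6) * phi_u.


dt = 2464 - 7 = 2457
phi = 2457^0.6 / (10 + 2457^0.6) * 2.6
= 2.38

2.38


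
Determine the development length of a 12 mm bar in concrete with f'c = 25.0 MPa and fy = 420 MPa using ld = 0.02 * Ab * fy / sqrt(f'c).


Ab = pi * 12^2 / 4 = 113.097 mm2
ld = 0.02 * 113.097 * 420 / sqrt(25.0)
= 190.0 mm

190.0


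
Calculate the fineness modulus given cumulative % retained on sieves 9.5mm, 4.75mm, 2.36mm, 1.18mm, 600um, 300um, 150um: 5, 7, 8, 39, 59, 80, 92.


FM = sum(cumulative % retained) / 100
= 290 / 100
= 2.9

2.9


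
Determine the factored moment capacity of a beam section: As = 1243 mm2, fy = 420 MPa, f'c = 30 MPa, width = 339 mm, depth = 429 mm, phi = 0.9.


a = As * fy / (0.85 * f'c * b)
= 1243 * 420 / (0.85 * 30 * 339)
= 60.3922 mm
Mn = As * fy * (d - a/2) / 10^6
= 208.1996 kN-m
phi*Mn = 0.9 * 208.1996 = 187.38 kN-m

187.38


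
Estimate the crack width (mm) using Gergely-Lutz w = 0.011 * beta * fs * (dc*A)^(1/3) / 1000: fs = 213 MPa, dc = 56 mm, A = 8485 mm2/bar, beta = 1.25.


w = 0.011 * beta * fs * (dc * A)^(1/3) / 1000
= 0.011 * 1.25 * 213 * (56 * 8485)^(1/3) / 1000
= 0.229 mm

0.229


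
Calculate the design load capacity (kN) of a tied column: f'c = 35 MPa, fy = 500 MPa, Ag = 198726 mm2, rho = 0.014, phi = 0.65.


Ast = rho * Ag = 0.014 * 198726 = 2782.164 mm2
phi*Pn = 0.65 * 0.80 * (0.85 * 35 * (198726 - 2782.164) + 500 * 2782.164) / 1000
= 3754.61 kN

3754.61


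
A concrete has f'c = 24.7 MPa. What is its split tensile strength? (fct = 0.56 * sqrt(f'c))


fct = 0.56 * sqrt(24.7)
= 0.56 * 4.97
= 2.783 MPa

2.783


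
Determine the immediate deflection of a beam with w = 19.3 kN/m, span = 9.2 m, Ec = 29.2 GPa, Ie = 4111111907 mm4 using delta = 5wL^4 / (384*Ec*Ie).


Convert: L = 9.2 m = 9200 mm, Ec = 29.2 GPa = 29200 MPa
delta = 5 * 19.3 * 9200^4 / (384 * 29200 * 4111111907)
= 15.0 mm

15.0


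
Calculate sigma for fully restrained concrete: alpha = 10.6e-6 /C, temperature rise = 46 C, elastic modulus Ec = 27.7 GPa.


sigma = alpha * dT * Ec
= 10.6e-6 * 46 * 27.7 * 1000
= 13.507 MPa

13.507


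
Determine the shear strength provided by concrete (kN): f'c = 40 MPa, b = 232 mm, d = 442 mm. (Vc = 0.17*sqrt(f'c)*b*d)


Vc = 0.17 * sqrt(40) * 232 * 442 / 1000
= 110.25 kN

110.25


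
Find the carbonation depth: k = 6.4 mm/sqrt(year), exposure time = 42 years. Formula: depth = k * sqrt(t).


depth = k * sqrt(t)
= 6.4 * sqrt(42)
= 41.48 mm

41.48


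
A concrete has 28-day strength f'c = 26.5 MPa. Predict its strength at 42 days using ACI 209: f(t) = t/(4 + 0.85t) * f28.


f(42) = 42 / (4 + 0.85 * 42) * 26.5
= 42 / 39.7 * 26.5
= 28.04 MPa

28.04


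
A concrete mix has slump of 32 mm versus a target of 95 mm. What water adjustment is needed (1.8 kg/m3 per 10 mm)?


Difference = 95 - 32 = 63 mm
Water adjustment = 63 * 1.8 / 10 = 11.3 kg/m3

11.3


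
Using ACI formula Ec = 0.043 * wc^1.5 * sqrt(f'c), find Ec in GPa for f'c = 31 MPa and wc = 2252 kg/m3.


Ec = 0.043 * 2252^1.5 * sqrt(31) / 1000
= 25.59 GPa

25.59


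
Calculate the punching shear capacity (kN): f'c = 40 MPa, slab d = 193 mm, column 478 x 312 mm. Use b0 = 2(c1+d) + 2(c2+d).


b0 = 2*(478 + 193) + 2*(312 + 193) = 2352 mm
Vc = 0.33 * sqrt(40) * 2352 * 193 / 1000
= 947.41 kN

947.41


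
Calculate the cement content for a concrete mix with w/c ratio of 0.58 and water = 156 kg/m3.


Cement = water / (w/c)
= 156 / 0.58
= 269.0 kg/m3

269.0


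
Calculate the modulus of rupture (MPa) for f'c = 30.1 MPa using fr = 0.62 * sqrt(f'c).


fr = 0.62 * sqrt(30.1)
= 3.402 MPa

3.402


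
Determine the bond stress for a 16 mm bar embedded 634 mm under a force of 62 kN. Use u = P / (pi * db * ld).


u = P / (pi * db * ld)
= 62 * 1000 / (pi * 16 * 634)
= 1.946 MPa

1.946


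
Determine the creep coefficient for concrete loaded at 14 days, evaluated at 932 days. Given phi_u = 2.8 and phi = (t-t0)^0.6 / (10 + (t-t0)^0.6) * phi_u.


dt = 932 - 14 = 918
phi = 918^0.6 / (10 + 918^0.6) * 2.8
= 2.4

2.4


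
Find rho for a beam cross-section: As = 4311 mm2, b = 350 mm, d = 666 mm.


rho = As / (b * d)
= 4311 / (350 * 666)
= 0.0185

0.0185


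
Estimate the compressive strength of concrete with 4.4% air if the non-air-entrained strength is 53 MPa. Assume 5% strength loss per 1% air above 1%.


Strength loss = (4.4 - 1) * 5 = 17.0%
f'c = 53 * (1 - 17.0/100)
= 43.99 MPa

43.99


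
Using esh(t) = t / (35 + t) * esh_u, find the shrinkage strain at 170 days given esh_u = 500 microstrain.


esh(170) = 170 / (35 + 170) * 500
= 170 / 205 * 500
= 414.6 microstrain

414.6


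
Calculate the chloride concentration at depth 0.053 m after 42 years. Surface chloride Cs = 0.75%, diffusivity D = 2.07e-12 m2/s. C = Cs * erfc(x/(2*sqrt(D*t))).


t_seconds = 42 * 365.25 * 24 * 3600 = 1325419200.0 s
arg = 0.053 / (2 * sqrt(2.07e-12 * 1325419200.0))
= 0.5059
erfc(0.5059) = 0.4743
C = 0.75 * 0.4743 = 0.3557%

0.3557


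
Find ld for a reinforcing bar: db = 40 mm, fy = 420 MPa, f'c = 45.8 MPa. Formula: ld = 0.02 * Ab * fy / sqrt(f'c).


Ab = pi * 40^2 / 4 = 1256.637 mm2
ld = 0.02 * 1256.637 * 420 / sqrt(45.8)
= 1559.8 mm

1559.8


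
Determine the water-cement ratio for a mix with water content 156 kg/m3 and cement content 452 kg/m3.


w/c = water / cement
w/c = 156 / 452 = 0.345

0.345


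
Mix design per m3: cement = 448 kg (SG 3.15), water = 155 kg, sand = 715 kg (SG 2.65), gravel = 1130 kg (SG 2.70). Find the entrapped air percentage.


Vol cement = 448 / (3.15 * 1000) = 0.142222 m3
Vol water = 155 / 1000 = 0.155 m3
Vol sand = 715 / (2.65 * 1000) = 0.269811 m3
Vol gravel = 1130 / (2.70 * 1000) = 0.418519 m3
Total solid + water volume = 0.985552 m3
Air = (1 - 0.985552) * 100 = 1.44%

1.44


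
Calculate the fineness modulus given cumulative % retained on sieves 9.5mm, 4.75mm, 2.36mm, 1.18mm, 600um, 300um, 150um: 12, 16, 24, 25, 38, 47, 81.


FM = sum(cumulative % retained) / 100
= 243 / 100
= 2.43

2.43


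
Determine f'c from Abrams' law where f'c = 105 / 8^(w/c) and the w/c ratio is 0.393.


f'c = 105 / 8^0.393
= 105 / 2.264
= 46.37 MPa

46.37


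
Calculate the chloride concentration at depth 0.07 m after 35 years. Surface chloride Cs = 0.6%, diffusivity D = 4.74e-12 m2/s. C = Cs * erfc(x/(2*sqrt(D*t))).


t_seconds = 35 * 365.25 * 24 * 3600 = 1104516000.0 s
arg = 0.07 / (2 * sqrt(4.74e-12 * 1104516000.0))
= 0.4837
erfc(0.4837) = 0.4939
C = 0.6 * 0.4939 = 0.2964%

0.2964


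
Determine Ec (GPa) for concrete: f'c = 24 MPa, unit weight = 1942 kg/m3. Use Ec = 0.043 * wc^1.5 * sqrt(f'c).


Ec = 0.043 * 1942^1.5 * sqrt(24) / 1000
= 18.03 GPa

18.03


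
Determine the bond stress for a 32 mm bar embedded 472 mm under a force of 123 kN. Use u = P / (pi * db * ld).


u = P / (pi * db * ld)
= 123 * 1000 / (pi * 32 * 472)
= 2.592 MPa

2.592


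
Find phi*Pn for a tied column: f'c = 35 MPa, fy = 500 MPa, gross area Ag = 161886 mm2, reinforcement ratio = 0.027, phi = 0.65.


Ast = rho * Ag = 0.027 * 161886 = 4370.922 mm2
phi*Pn = 0.65 * 0.80 * (0.85 * 35 * (161886 - 4370.922) + 500 * 4370.922) / 1000
= 3573.2 kN

3573.2


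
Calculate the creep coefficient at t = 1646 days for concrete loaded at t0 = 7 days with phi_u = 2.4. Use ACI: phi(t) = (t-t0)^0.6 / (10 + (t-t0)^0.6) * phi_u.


dt = 1646 - 7 = 1639
phi = 1639^0.6 / (10 + 1639^0.6) * 2.4
= 2.147

2.147


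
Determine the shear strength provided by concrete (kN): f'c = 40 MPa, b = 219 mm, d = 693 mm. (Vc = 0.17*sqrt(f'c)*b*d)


Vc = 0.17 * sqrt(40) * 219 * 693 / 1000
= 163.18 kN

163.18


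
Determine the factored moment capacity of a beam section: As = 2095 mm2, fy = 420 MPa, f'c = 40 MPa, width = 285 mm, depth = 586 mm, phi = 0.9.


a = As * fy / (0.85 * f'c * b)
= 2095 * 420 / (0.85 * 40 * 285)
= 90.805 mm
Mn = As * fy * (d - a/2) / 10^6
= 475.6718 kN-m
phi*Mn = 0.9 * 475.6718 = 428.1 kN-m

428.1


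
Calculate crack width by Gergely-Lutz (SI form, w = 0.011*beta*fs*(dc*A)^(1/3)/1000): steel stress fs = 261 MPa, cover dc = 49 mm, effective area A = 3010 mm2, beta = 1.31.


w = 0.011 * beta * fs * (dc * A)^(1/3) / 1000
= 0.011 * 1.31 * 261 * (49 * 3010)^(1/3) / 1000
= 0.199 mm

0.199


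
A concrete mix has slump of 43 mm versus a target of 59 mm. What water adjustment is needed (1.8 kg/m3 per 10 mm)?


Difference = 59 - 43 = 16 mm
Water adjustment = 16 * 1.8 / 10 = 2.9 kg/m3

2.9


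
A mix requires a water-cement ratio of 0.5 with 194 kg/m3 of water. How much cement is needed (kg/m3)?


Cement = water / (w/c)
= 194 / 0.5
= 388.0 kg/m3

388.0


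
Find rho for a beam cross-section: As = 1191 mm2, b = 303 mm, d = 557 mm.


rho = As / (b * d)
= 1191 / (303 * 557)
= 0.0071

0.0071


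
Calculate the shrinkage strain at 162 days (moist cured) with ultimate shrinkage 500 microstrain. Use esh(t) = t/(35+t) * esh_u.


esh(162) = 162 / (35 + 162) * 500
= 162 / 197 * 500
= 411.2 microstrain

411.2


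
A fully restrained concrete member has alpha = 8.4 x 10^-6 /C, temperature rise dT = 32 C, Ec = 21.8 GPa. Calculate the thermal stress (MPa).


sigma = alpha * dT * Ec
= 8.4e-6 * 32 * 21.8 * 1000
= 5.86 MPa

5.86


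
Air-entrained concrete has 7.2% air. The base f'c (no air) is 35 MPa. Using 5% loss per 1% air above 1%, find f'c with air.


Strength loss = (7.2 - 1) * 5 = 31.0%
f'c = 35 * (1 - 31.0/100)
= 24.15 MPa

24.15


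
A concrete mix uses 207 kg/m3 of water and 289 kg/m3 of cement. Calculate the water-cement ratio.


w/c = water / cement
w/c = 207 / 289 = 0.716

0.716


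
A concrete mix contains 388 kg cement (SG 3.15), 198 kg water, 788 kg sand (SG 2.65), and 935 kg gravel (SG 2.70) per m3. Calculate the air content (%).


Vol cement = 388 / (3.15 * 1000) = 0.123175 m3
Vol water = 198 / 1000 = 0.198 m3
Vol sand = 788 / (2.65 * 1000) = 0.297358 m3
Vol gravel = 935 / (2.70 * 1000) = 0.346296 m3
Total solid + water volume = 0.964829 m3
Air = (1 - 0.964829) * 100 = 3.52%

3.52


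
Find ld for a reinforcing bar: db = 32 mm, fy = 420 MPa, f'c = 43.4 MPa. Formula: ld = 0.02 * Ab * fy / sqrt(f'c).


Ab = pi * 32^2 / 4 = 804.248 mm2
ld = 0.02 * 804.248 * 420 / sqrt(43.4)
= 1025.5 mm

1025.5


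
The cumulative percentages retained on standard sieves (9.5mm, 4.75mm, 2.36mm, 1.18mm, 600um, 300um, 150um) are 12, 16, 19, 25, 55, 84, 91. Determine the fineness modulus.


FM = sum(cumulative % retained) / 100
= 302 / 100
= 3.02

3.02


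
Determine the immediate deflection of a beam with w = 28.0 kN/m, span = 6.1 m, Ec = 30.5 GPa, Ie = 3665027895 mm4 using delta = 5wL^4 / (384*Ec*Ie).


Convert: L = 6.1 m = 6100 mm, Ec = 30.5 GPa = 30500 MPa
delta = 5 * 28.0 * 6100^4 / (384 * 30500 * 3665027895)
= 4.52 mm

4.52


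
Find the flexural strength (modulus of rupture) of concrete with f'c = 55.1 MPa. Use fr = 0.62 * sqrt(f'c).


fr = 0.62 * sqrt(55.1)
= 4.602 MPa

4.602


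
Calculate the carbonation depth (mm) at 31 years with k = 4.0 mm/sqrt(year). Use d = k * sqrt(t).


depth = k * sqrt(t)
= 4.0 * sqrt(31)
= 22.27 mm

22.27


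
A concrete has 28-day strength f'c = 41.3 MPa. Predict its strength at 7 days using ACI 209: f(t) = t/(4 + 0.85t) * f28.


f(7) = 7 / (4 + 0.85 * 7) * 41.3
= 7 / 9.95 * 41.3
= 29.06 MPa

29.06


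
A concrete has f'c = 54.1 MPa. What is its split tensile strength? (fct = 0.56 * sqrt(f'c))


fct = 0.56 * sqrt(54.1)
= 0.56 * 7.355
= 4.119 MPa

4.119


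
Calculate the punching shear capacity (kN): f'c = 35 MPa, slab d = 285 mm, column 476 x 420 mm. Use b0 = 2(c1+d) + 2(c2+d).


b0 = 2*(476 + 285) + 2*(420 + 285) = 2932 mm
Vc = 0.33 * sqrt(35) * 2932 * 285 / 1000
= 1631.39 kN

1631.39


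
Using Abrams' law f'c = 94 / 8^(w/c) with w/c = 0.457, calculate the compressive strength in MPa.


f'c = 94 / 8^0.457
= 94 / 2.586
= 36.34 MPa

36.34


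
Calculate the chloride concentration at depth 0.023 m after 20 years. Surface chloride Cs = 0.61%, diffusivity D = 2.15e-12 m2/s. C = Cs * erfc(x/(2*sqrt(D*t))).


t_seconds = 20 * 365.25 * 24 * 3600 = 631152000.0 s
arg = 0.023 / (2 * sqrt(2.15e-12 * 631152000.0))
= 0.3122
erfc(0.3122) = 0.6589
C = 0.61 * 0.6589 = 0.4019%

0.4019


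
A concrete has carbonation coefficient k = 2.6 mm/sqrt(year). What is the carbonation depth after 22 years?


depth = k * sqrt(t)
= 2.6 * sqrt(22)
= 12.2 mm

12.2


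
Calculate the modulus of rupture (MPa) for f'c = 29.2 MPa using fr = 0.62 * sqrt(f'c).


fr = 0.62 * sqrt(29.2)
= 3.35 MPa

3.35


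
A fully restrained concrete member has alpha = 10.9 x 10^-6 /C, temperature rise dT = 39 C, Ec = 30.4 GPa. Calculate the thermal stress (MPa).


sigma = alpha * dT * Ec
= 10.9e-6 * 39 * 30.4 * 1000
= 12.923 MPa

12.923


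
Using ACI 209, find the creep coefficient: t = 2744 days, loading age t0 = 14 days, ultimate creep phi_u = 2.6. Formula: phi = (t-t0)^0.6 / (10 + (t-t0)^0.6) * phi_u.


dt = 2744 - 14 = 2730
phi = 2730^0.6 / (10 + 2730^0.6) * 2.6
= 2.392

2.392


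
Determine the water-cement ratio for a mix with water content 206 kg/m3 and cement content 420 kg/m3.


w/c = water / cement
w/c = 206 / 420 = 0.49

0.49


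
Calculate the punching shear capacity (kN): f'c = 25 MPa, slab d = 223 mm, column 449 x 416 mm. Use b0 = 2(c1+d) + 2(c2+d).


b0 = 2*(449 + 223) + 2*(416 + 223) = 2622 mm
Vc = 0.33 * sqrt(25) * 2622 * 223 / 1000
= 964.76 kN

964.76


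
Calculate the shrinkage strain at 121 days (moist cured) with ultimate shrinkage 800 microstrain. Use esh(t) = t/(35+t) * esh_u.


esh(121) = 121 / (35 + 121) * 800
= 121 / 156 * 800
= 620.5 microstrain

620.5


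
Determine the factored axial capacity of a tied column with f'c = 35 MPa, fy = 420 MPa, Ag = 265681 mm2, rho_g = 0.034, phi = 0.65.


Ast = rho * Ag = 0.034 * 265681 = 9033.154 mm2
phi*Pn = 0.65 * 0.80 * (0.85 * 35 * (265681 - 9033.154) + 420 * 9033.154) / 1000
= 5943.18 kN

5943.18


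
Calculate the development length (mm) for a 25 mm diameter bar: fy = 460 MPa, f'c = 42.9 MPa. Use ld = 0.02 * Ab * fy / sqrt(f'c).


Ab = pi * 25^2 / 4 = 490.874 mm2
ld = 0.02 * 490.874 * 460 / sqrt(42.9)
= 689.5 mm

689.5


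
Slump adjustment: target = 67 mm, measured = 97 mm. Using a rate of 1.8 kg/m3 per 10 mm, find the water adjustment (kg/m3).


Difference = 67 - 97 = -30 mm
Water adjustment = -30 * 1.8 / 10 = -5.4 kg/m3

-5.4


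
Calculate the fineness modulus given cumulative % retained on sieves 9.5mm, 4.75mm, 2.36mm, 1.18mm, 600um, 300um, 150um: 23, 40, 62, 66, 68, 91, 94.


FM = sum(cumulative % retained) / 100
= 444 / 100
= 4.44

4.44


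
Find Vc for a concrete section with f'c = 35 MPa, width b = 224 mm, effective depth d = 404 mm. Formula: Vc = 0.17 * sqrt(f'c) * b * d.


Vc = 0.17 * sqrt(35) * 224 * 404 / 1000
= 91.01 kN

91.01


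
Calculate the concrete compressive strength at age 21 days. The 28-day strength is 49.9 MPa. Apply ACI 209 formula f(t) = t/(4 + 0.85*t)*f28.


f(21) = 21 / (4 + 0.85 * 21) * 49.9
= 21 / 21.85 * 49.9
= 47.96 MPa

47.96


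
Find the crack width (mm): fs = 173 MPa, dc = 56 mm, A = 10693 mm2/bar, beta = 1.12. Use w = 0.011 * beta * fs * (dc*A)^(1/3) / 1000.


w = 0.011 * beta * fs * (dc * A)^(1/3) / 1000
= 0.011 * 1.12 * 173 * (56 * 10693)^(1/3) / 1000
= 0.18 mm

0.18


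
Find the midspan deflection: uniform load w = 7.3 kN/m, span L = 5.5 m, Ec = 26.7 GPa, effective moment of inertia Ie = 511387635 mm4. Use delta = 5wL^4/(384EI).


Convert: L = 5.5 m = 5500 mm, Ec = 26.7 GPa = 26700 MPa
delta = 5 * 7.3 * 5500^4 / (384 * 26700 * 511387635)
= 6.37 mm

6.37


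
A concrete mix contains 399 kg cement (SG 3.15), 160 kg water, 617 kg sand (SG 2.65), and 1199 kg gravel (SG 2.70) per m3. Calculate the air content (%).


Vol cement = 399 / (3.15 * 1000) = 0.126667 m3
Vol water = 160 / 1000 = 0.16 m3
Vol sand = 617 / (2.65 * 1000) = 0.23283 m3
Vol gravel = 1199 / (2.70 * 1000) = 0.444074 m3
Total solid + water volume = 0.963571 m3
Air = (1 - 0.963571) * 100 = 3.64%

3.64


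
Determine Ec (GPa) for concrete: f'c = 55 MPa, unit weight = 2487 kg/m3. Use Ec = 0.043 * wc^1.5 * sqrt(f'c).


Ec = 0.043 * 2487^1.5 * sqrt(55) / 1000
= 39.55 GPa

39.55


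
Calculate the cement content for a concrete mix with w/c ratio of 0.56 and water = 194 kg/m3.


Cement = water / (w/c)
= 194 / 0.56
= 346.4 kg/m3

346.4


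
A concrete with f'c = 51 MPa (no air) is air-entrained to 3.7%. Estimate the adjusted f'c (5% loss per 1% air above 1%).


Strength loss = (3.7 - 1) * 5 = 13.5%
f'c = 51 * (1 - 13.5/100)
= 44.12 MPa

44.12
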